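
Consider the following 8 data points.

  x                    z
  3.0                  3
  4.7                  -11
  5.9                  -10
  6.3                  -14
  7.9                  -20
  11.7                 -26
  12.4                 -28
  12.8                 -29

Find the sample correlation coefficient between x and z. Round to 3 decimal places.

n = 8, Σx = 64.7, Σy = -135, Σxy = -1370.5, Σx² = 622.49, Σy² = 3127
Sxx = Σx² − (Σx)²/n = 622.49 − 523.26125 = 99.22875
Sxy = Σxy − (Σx)(Σy)/n = -1370.5 − (-1091.8125) = -278.6875
Syy = Σy² − (Σy)²/n = 3127 − 2278.125 = 848.875
r = Sxy/√(Sxx·Syy) = -278.6875/√(84232.805156) = -278.6875/290.228884 = -0.960234

-0.960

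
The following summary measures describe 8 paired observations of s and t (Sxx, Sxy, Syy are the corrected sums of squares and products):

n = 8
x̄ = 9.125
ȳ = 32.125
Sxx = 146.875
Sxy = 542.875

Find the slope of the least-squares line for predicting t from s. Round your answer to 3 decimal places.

3.696

b = Sxy/Sxx = 542.875/146.875 = 3.696170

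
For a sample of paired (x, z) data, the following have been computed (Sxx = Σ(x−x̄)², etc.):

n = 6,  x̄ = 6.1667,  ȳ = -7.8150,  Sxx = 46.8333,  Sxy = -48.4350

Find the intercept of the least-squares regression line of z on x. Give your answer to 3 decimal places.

-1.437

b = Sxy/Sxx = -48.435/46.8333 = -1.034200
a = ȳ − b·x̄ = -7.815 − (-1.034200)·6.1667 = -1.437399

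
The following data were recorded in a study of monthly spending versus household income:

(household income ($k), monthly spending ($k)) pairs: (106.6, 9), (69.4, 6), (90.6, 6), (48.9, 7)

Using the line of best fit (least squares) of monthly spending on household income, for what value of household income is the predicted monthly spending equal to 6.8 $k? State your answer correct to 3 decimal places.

71.753

n = 4, Σx = 315.5, Σy = 28, Σxy = 2261.7, Σx² = 26779.49
Sxx = Σx² − (Σx)²/n = 26779.49 − 24885.0625 = 1894.4275
Sxy = Σxy − (Σx)(Σy)/n = 2261.7 − 2208.5 = 53.2
b = Sxy/Sxx = 53.2/1894.4275 = 0.028082
a = ȳ − b·x̄ = 7 − 0.028082·78.875 = 4.785004
Set a + b·x = 6.8: x = (6.8 − 4.785004) / 0.028082 = 71.753092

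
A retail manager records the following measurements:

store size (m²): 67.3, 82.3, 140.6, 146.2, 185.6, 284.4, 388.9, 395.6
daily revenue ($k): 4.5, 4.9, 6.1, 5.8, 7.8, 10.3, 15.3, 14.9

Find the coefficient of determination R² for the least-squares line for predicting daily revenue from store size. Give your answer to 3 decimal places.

0.982

n = 8, Σx = 1690.9, Σy = 69.6, Σxy = 18633.35, Σx² = 475518.67, Σy² = 738.14
Sxx = Σx² − (Σx)²/n = 475518.67 − 357392.85125 = 118125.81875
Sxy = Σxy − (Σx)(Σy)/n = 18633.35 − 14710.83 = 3922.52
Syy = Σy² − (Σy)²/n = 738.14 − 605.52 = 132.62
R² = Sxy²/(Sxx·Syy) = (3922.52)²/(118125.81875·132.62) = 0.982147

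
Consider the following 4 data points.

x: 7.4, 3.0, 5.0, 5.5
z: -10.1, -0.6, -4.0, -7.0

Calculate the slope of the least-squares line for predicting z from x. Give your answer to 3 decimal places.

-2.208

n = 4, Σx = 20.9, Σy = -21.7, Σxy = -135.04, Σx² = 119.01
Sxx = Σx² − (Σx)²/n = 119.01 − 109.2025 = 9.8075
Sxy = Σxy − (Σx)(Σy)/n = -135.04 − (-113.3825) = -21.6575
b = Sxy/Sxx = -21.6575/9.8075 = -2.208259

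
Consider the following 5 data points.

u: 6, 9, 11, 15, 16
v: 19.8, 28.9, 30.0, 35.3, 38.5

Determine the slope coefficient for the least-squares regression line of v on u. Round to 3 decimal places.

n = 5, Σx = 57, Σy = 152.5, Σxy = 1854.4, Σx² = 719
Sxx = Σx² − (Σx)²/n = 719 − 649.8 = 69.2
Sxy = Σxy − (Σx)(Σy)/n = 1854.4 − 1738.5 = 115.9
b = Sxy/Sxx = 115.9/69.2 = 1.674855

1.675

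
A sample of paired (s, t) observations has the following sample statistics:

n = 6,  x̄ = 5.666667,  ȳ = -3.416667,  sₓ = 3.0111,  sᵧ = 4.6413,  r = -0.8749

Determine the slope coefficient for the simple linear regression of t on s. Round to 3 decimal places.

-1.349

b = r · sᵧ/sₓ = -0.8749 · 4.6413/3.0111 = -1.348568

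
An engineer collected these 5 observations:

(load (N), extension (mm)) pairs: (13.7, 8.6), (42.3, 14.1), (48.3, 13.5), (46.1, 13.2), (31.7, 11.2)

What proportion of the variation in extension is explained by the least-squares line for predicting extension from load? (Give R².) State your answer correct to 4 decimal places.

0.9229

n = 5, Σx = 182.1, Σy = 60.6, Σxy = 2329.86, Σx² = 7439.97, Σy² = 754.7
Sxx = Σx² − (Σx)²/n = 7439.97 − 6632.082 = 807.888
Sxy = Σxy − (Σx)(Σy)/n = 2329.86 − 2207.052 = 122.808
Syy = Σy² − (Σy)²/n = 754.7 − 734.472 = 20.228
R² = Sxy²/(Sxx·Syy) = (122.808)²/(807.888·20.228) = 0.922888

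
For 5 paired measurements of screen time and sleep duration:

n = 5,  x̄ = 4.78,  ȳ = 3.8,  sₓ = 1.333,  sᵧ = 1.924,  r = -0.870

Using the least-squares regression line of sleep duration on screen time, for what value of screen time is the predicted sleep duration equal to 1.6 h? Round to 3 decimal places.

6.532

b = r · sᵧ/sₓ = -0.87 · 1.924/1.333 = -1.255724
a = ȳ − b·x̄ = 3.8 − (-1.255724)·4.78 = 9.802360
Set a + b·x = 1.6: x = (1.6 − 9.802360) / (-1.255724) = 6.531977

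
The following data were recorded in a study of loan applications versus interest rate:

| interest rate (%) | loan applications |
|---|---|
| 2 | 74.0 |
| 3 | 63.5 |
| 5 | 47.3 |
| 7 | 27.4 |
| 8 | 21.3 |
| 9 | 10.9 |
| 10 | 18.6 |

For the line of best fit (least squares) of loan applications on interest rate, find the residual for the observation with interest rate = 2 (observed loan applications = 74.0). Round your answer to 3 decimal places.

n = 7, Σx = 44, Σy = 263, Σxy = 1221.3, Σx² = 332
Sxx = Σx² − (Σx)²/n = 332 − 276.571429 = 55.428571
Sxy = Σxy − (Σx)(Σy)/n = 1221.3 − 1653.142857 = -431.842857
b = Sxy/Sxx = -431.842857/55.428571 = -7.790979
a = ȳ − b·x̄ = 37.571429 − (-7.790979)·6.285714 = 86.543299
ŷ(2) = 86.543299 + (-7.790979)·2 = 70.961340
residual = y − ŷ = 74.0 − 70.961340 = 3.038660

3.039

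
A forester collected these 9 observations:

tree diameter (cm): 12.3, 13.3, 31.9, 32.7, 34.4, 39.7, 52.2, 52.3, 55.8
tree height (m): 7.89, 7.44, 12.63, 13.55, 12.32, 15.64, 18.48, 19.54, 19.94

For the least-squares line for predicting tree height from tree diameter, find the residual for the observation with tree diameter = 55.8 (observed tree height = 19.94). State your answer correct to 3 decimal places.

0.077

n = 9, Σx = 324.6, Σy = 127.43, Σxy = 5185.947, Σx² = 13748.3
Sxx = Σx² − (Σx)²/n = 13748.3 − 11707.24 = 2041.06
Sxy = Σxy − (Σx)(Σy)/n = 5185.947 − 4595.975333 = 589.971667
b = Sxy/Sxx = 589.971667/2041.06 = 0.289052
a = ȳ − b·x̄ = 14.158889 − 0.289052·36.066667 = 3.733761
ŷ(55.8) = 3.733761 + 0.289052·55.8 = 19.862841
residual = y − ŷ = 19.94 − 19.862841 = 0.077159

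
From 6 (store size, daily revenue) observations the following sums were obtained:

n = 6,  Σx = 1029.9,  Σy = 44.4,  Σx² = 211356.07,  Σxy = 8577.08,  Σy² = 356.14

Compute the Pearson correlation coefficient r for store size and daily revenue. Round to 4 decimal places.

0.9788

Sxx = Σx² − (Σx)²/n = 211356.07 − 176782.335 = 34573.735
Sxy = Σxy − (Σx)(Σy)/n = 8577.08 − 7621.26 = 955.82
Syy = Σy² − (Σy)²/n = 356.14 − 328.56 = 27.58
r = Sxy/√(Sxx·Syy) = 955.82/√(953543.6113) = 955.82/976.495577 = 0.978827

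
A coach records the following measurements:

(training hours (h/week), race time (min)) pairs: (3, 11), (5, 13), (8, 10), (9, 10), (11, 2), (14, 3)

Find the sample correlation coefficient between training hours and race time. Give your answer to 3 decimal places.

n = 6, Σx = 50, Σy = 49, Σxy = 332, Σx² = 496, Σy² = 503
Sxx = Σx² − (Σx)²/n = 496 − 416.666667 = 79.333333
Sxy = Σxy − (Σx)(Σy)/n = 332 − 408.333333 = -76.333333
Syy = Σy² − (Σy)²/n = 503 − 400.166667 = 102.833333
r = Sxy/√(Sxx·Syy) = -76.333333/√(8158.111111) = -76.333333/90.322263 = -0.845122

-0.845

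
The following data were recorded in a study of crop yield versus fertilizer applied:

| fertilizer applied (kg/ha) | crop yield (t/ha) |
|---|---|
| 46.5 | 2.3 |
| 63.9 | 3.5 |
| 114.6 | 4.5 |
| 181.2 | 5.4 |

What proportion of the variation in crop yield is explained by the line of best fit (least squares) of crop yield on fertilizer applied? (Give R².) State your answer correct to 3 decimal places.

0.909

n = 4, Σx = 406.2, Σy = 15.7, Σxy = 1824.78, Σx² = 52212.06, Σy² = 66.95
Sxx = Σx² − (Σx)²/n = 52212.06 − 41249.61 = 10962.45
Sxy = Σxy − (Σx)(Σy)/n = 1824.78 − 1594.335 = 230.445
Syy = Σy² − (Σy)²/n = 66.95 − 61.6225 = 5.3275
R² = Sxy²/(Sxx·Syy) = (230.445)²/(10962.45·5.3275) = 0.909292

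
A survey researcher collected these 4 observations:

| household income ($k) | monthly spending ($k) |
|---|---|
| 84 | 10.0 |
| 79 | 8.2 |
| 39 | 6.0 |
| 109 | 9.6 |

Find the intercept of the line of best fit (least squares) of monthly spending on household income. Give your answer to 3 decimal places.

n = 4, Σx = 311, Σy = 33.8, Σxy = 2768.2, Σx² = 26699
Sxx = Σx² − (Σx)²/n = 26699 − 24180.25 = 2518.75
Sxy = Σxy − (Σx)(Σy)/n = 2768.2 − 2627.95 = 140.25
b = Sxy/Sxx = 140.25/2518.75 = 0.055682
a = ȳ − b·x̄ = 8.45 − 0.055682·77.75 = 4.120695

4.121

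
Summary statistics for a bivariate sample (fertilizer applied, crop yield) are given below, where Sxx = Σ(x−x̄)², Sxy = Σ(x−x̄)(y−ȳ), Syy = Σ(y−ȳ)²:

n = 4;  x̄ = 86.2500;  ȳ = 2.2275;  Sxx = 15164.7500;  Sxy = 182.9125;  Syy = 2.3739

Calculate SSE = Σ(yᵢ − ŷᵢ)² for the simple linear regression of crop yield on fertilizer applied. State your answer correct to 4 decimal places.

b = Sxy/Sxx = 182.9125/15164.75 = 0.012062
SSE = Syy − b·Sxy = 2.3739 − 0.012062·182.9125 = 0.167666

0.1677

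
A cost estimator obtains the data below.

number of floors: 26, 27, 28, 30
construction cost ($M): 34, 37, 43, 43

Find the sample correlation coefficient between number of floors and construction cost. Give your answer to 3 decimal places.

0.878

n = 4, Σx = 111, Σy = 157, Σxy = 4377, Σx² = 3089, Σy² = 6223
Sxx = Σx² − (Σx)²/n = 3089 − 3080.25 = 8.75
Sxy = Σxy − (Σx)(Σy)/n = 4377 − 4356.75 = 20.25
Syy = Σy² − (Σy)²/n = 6223 − 6162.25 = 60.75
r = Sxy/√(Sxx·Syy) = 20.25/√(531.5625) = 20.25/23.055639 = 0.878310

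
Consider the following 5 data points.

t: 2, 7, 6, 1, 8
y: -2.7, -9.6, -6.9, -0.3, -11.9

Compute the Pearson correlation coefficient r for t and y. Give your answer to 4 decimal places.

n = 5, Σx = 24, Σy = -31.4, Σxy = -209.5, Σx² = 154, Σy² = 288.76
Sxx = Σx² − (Σx)²/n = 154 − 115.2 = 38.8
Sxy = Σxy − (Σx)(Σy)/n = -209.5 − (-150.72) = -58.78
Syy = Σy² − (Σy)²/n = 288.76 − 197.192 = 91.568
r = Sxy/√(Sxx·Syy) = -58.78/√(3552.8384) = -58.78/59.605691 = -0.986147

-0.9861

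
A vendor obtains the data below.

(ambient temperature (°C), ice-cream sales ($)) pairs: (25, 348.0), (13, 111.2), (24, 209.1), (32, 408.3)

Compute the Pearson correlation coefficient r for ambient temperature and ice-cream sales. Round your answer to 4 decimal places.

n = 4, Σx = 94, Σy = 1076.6, Σxy = 28229.6, Σx² = 2394, Σy² = 343901.14
Sxx = Σx² − (Σx)²/n = 2394 − 2209 = 185
Sxy = Σxy − (Σx)(Σy)/n = 28229.6 − 25300.1 = 2929.5
Syy = Σy² − (Σy)²/n = 343901.14 − 289766.89 = 54134.25
r = Sxy/√(Sxx·Syy) = 2929.5/√(10014836.25) = 2929.5/3164.622608 = 0.925703

0.9257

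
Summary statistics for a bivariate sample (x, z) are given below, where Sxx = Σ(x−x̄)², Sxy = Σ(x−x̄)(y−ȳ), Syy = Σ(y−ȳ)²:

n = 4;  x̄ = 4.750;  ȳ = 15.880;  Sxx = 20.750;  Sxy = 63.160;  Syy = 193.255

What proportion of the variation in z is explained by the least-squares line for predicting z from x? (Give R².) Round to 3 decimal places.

R² = Sxy²/(Sxx·Syy) = (63.16)²/(20.75·193.255) = 0.994799

0.995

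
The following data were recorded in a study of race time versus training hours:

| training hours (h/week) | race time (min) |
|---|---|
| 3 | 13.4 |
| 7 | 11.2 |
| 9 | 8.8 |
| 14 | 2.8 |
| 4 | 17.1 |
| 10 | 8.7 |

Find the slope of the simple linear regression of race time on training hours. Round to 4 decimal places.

n = 6, Σx = 47, Σy = 62, Σxy = 392.4, Σx² = 451
Sxx = Σx² − (Σx)²/n = 451 − 368.166667 = 82.833333
Sxy = Σxy − (Σx)(Σy)/n = 392.4 − 485.666667 = -93.266667
b = Sxy/Sxx = -93.266667/82.833333 = -1.125956

-1.1260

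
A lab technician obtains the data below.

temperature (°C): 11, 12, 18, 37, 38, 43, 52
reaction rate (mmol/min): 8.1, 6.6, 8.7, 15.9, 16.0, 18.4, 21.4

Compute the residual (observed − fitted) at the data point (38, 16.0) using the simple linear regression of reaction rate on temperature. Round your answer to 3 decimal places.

n = 7, Σx = 211, Σy = 95.1, Σxy = 3425.2, Σx² = 7955
Sxx = Σx² − (Σx)²/n = 7955 − 6360.142857 = 1594.857143
Sxy = Σxy − (Σx)(Σy)/n = 3425.2 − 2866.585714 = 558.614286
b = Sxy/Sxx = 558.614286/1594.857143 = 0.350260
a = ȳ − b·x̄ = 13.585714 − 0.350260·30.142857 = 3.027884
ŷ(38) = 3.027884 + 0.350260·38 = 16.337755
residual = y − ŷ = 16.0 − 16.337755 = -0.337755

-0.338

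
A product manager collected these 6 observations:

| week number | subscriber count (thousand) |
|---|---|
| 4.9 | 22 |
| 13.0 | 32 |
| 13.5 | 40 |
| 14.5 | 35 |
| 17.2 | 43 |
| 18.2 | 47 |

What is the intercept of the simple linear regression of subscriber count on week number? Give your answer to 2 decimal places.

12.22

n = 6, Σx = 81.3, Σy = 219, Σxy = 3166.3, Σx² = 1212.59
Sxx = Σx² − (Σx)²/n = 1212.59 − 1101.615 = 110.975
Sxy = Σxy − (Σx)(Σy)/n = 3166.3 − 2967.45 = 198.85
b = Sxy/Sxx = 198.85/110.975 = 1.791845
a = ȳ − b·x̄ = 36.5 − 1.791845·13.55 = 12.220500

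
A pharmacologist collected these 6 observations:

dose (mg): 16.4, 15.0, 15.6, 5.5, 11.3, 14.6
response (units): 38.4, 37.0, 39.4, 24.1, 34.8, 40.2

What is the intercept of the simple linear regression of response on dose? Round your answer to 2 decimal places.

n = 6, Σx = 78.4, Σy = 213.9, Σxy = 2912.11, Σx² = 1108.42
Sxx = Σx² − (Σx)²/n = 1108.42 − 1024.426667 = 83.993333
Sxy = Σxy − (Σx)(Σy)/n = 2912.11 − 2794.96 = 117.15
b = Sxy/Sxx = 117.15/83.993333 = 1.394754
a = ȳ − b·x̄ = 35.65 − 1.394754·13.066667 = 17.425220

17.43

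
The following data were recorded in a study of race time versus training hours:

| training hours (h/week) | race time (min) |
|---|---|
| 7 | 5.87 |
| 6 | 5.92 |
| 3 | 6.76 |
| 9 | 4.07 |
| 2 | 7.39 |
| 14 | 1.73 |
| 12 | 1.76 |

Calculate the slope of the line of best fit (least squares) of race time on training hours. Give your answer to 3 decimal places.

n = 7, Σx = 53, Σy = 33.5, Σxy = 193.64, Σx² = 519
Sxx = Σx² − (Σx)²/n = 519 − 401.285714 = 117.714286
Sxy = Σxy − (Σx)(Σy)/n = 193.64 − 253.642857 = -60.002857
b = Sxy/Sxx = -60.002857/117.714286 = -0.509733

-0.510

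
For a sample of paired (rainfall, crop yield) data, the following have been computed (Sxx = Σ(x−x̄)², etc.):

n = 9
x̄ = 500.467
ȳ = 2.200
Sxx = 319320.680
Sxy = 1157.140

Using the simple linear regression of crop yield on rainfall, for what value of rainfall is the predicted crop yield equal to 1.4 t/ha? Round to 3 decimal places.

279.702

b = Sxy/Sxx = 1157.14/319320.68 = 0.003624
a = ȳ − b·x̄ = 2.2 − 0.003624·500.467 = 0.386430
Set a + b·x = 1.4: x = (1.4 − 0.386430) / 0.003624 = 279.701540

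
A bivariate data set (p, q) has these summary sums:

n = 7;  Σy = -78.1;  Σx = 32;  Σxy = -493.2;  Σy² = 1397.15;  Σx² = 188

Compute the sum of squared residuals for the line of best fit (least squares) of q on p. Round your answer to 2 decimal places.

81.26

Sxx = Σx² − (Σx)²/n = 188 − 146.285714 = 41.714286
Sxy = Σxy − (Σx)(Σy)/n = -493.2 − (-357.028571) = -136.171429
Syy = Σy² − (Σy)²/n = 1397.15 − 871.372857 = 525.777143
b = Sxy/Sxx = -136.171429/41.714286 = -3.264384
SSE = Syy − b·Sxy = 525.777143 − (-3.264384)·(-136.171429) = 81.261370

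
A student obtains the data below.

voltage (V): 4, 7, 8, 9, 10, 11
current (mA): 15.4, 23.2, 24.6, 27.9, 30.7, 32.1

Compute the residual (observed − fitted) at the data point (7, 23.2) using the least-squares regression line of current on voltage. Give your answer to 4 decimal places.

0.3935

n = 6, Σx = 49, Σy = 153.9, Σxy = 1332, Σx² = 431
Sxx = Σx² − (Σx)²/n = 431 − 400.166667 = 30.833333
Sxy = Σxy − (Σx)(Σy)/n = 1332 − 1256.85 = 75.15
b = Sxy/Sxx = 75.15/30.833333 = 2.437297
a = ȳ − b·x̄ = 25.65 − 2.437297·8.166667 = 5.745405
ŷ(7) = 5.745405 + 2.437297·7 = 22.806486
residual = y − ŷ = 23.2 − 22.806486 = 0.393514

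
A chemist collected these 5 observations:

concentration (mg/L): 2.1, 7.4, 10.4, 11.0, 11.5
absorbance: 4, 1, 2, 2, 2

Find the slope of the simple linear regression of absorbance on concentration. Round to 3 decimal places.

-0.191

n = 5, Σx = 42.4, Σy = 11, Σxy = 81.6, Σx² = 420.58
Sxx = Σx² − (Σx)²/n = 420.58 − 359.552 = 61.028
Sxy = Σxy − (Σx)(Σy)/n = 81.6 − 93.28 = -11.68
b = Sxy/Sxx = -11.68/61.028 = -0.191388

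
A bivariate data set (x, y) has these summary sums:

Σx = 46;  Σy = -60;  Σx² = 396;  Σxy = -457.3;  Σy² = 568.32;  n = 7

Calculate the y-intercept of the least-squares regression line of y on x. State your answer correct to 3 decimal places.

Sxx = Σx² − (Σx)²/n = 396 − 302.285714 = 93.714286
Sxy = Σxy − (Σx)(Σy)/n = -457.3 − (-394.285714) = -63.014286
b = Sxy/Sxx = -63.014286/93.714286 = -0.672409
a = ȳ − b·x̄ = -8.571429 − (-0.672409)·6.571429 = -4.152744

-4.153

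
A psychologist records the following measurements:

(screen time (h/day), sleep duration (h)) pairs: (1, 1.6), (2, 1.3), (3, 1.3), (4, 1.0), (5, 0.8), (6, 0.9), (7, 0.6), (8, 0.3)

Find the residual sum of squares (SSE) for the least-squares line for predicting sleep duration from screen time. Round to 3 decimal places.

0.068

n = 8, Σx = 36, Σy = 7.8, Σxy = 28.1, Σx² = 204, Σy² = 8.84
Sxx = Σx² − (Σx)²/n = 204 − 162 = 42
Sxy = Σxy − (Σx)(Σy)/n = 28.1 − 35.1 = -7
Syy = Σy² − (Σy)²/n = 8.84 − 7.605 = 1.235
b = Sxy/Sxx = -7/42 = -0.166667
SSE = Syy − b·Sxy = 1.235 − (-0.166667)·(-7) = 0.068333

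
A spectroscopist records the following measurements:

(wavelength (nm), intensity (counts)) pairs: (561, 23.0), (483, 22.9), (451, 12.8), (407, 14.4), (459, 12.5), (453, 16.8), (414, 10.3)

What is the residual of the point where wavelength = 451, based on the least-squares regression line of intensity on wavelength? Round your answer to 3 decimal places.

n = 7, Σx = 3228, Σy = 112.7, Σxy = 53209.4, Σx² = 1504346
Sxx = Σx² − (Σx)²/n = 1504346 − 1488569.142857 = 15776.857143
Sxy = Σxy − (Σx)(Σy)/n = 53209.4 − 51970.8 = 1238.6
b = Sxy/Sxx = 1238.6/15776.857143 = 0.078507
a = ȳ − b·x̄ = 16.1 − 0.078507·461.142857 = -20.103126
ŷ(451) = -20.103126 + 0.078507·451 = 15.303711
residual = y − ŷ = 12.8 − 15.303711 = -2.503711

-2.504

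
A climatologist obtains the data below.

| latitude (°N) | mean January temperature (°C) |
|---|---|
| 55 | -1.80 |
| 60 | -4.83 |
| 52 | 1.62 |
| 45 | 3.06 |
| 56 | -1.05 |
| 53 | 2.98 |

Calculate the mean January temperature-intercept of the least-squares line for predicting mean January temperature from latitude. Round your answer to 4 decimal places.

28.4092

n = 6, Σx = 321, Σy = -0.02, Σxy = -67.72, Σx² = 17299
Sxx = Σx² − (Σx)²/n = 17299 − 17173.5 = 125.5
Sxy = Σxy − (Σx)(Σy)/n = -67.72 − (-1.07) = -66.65
b = Sxy/Sxx = -66.65/125.5 = -0.531076
a = ȳ − b·x̄ = -0.003333 − (-0.531076)·53.5 = 28.409216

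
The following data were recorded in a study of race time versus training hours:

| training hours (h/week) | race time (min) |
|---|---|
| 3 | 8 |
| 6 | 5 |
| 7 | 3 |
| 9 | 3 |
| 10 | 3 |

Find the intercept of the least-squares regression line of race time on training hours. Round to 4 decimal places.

n = 5, Σx = 35, Σy = 22, Σxy = 132, Σx² = 275
Sxx = Σx² − (Σx)²/n = 275 − 245 = 30
Sxy = Σxy − (Σx)(Σy)/n = 132 − 154 = -22
b = Sxy/Sxx = -22/30 = -0.733333
a = ȳ − b·x̄ = 4.4 − (-0.733333)·7 = 9.533333

9.5333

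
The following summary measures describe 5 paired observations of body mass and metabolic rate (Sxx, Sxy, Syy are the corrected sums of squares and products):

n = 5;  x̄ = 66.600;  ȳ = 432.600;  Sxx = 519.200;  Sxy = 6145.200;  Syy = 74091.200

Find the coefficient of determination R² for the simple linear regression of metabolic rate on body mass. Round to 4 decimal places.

0.9817

R² = Sxy²/(Sxx·Syy) = (6145.2)²/(519.2·74091.2) = 0.981682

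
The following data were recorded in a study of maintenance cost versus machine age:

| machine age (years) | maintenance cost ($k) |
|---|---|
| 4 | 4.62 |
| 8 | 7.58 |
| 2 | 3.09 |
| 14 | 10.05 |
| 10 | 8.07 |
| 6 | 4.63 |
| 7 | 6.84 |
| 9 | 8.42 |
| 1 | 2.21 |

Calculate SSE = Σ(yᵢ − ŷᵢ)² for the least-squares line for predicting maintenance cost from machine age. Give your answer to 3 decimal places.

n = 9, Σx = 61, Σy = 55.51, Σxy = 460.35, Σx² = 547, Σy² = 398.4793
Sxx = Σx² − (Σx)²/n = 547 − 413.444444 = 133.555556
Sxy = Σxy − (Σx)(Σy)/n = 460.35 − 376.234444 = 84.115556
Syy = Σy² − (Σy)²/n = 398.4793 − 342.373344 = 56.105956
b = Sxy/Sxx = 84.115556/133.555556 = 0.629817
SSE = Syy − b·Sxy = 56.105956 − 0.629817·84.115556 = 3.128551

3.129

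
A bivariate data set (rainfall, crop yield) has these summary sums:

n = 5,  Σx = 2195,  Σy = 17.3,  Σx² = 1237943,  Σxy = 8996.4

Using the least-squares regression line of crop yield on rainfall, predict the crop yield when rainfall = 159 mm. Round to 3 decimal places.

2.029

Sxx = Σx² − (Σx)²/n = 1237943 − 963605 = 274338
Sxy = Σxy − (Σx)(Σy)/n = 8996.4 − 7594.7 = 1401.7
b = Sxy/Sxx = 1401.7/274338 = 0.005109
a = ȳ − b·x̄ = 3.46 − 0.005109·439 = 1.216978
ŷ(159) = a + b·159 = 1.216978 + 0.005109·159 = 2.029371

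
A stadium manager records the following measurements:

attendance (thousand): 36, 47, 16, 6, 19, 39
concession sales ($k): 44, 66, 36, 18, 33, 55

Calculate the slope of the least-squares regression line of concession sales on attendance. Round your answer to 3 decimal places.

n = 6, Σx = 163, Σy = 252, Σxy = 8142, Σx² = 5679
Sxx = Σx² − (Σx)²/n = 5679 − 4428.166667 = 1250.833333
Sxy = Σxy − (Σx)(Σy)/n = 8142 − 6846 = 1296
b = Sxy/Sxx = 1296/1250.833333 = 1.036109

1.036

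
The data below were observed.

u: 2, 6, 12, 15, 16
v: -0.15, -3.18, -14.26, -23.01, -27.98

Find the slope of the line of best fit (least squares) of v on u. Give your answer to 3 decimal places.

-1.960

n = 5, Σx = 51, Σy = -68.58, Σxy = -983.33, Σx² = 665
Sxx = Σx² − (Σx)²/n = 665 − 520.2 = 144.8
Sxy = Σxy − (Σx)(Σy)/n = -983.33 − (-699.516) = -283.814
b = Sxy/Sxx = -283.814/144.8 = -1.960041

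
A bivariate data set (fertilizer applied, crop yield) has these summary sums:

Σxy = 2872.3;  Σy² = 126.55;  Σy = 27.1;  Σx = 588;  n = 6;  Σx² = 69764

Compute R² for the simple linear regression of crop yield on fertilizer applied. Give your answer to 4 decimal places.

Sxx = Σx² − (Σx)²/n = 69764 − 57624 = 12140
Sxy = Σxy − (Σx)(Σy)/n = 2872.3 − 2655.8 = 216.5
Syy = Σy² − (Σy)²/n = 126.55 − 122.401667 = 4.148333
R² = Sxy²/(Sxx·Syy) = (216.5)²/(12140·4.148333) = 0.930729

0.9307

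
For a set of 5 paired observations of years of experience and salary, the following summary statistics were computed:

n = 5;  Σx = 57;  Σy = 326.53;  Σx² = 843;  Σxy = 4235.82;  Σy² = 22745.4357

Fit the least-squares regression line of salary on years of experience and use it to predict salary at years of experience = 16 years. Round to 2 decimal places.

77.53

Sxx = Σx² − (Σx)²/n = 843 − 649.8 = 193.2
Sxy = Σxy − (Σx)(Σy)/n = 4235.82 − 3722.442 = 513.378
b = Sxy/Sxx = 513.378/193.2 = 2.657236
a = ȳ − b·x̄ = 65.306 − 2.657236·11.4 = 35.013509
ŷ(16) = a + b·16 = 35.013509 + 2.657236·16 = 77.529286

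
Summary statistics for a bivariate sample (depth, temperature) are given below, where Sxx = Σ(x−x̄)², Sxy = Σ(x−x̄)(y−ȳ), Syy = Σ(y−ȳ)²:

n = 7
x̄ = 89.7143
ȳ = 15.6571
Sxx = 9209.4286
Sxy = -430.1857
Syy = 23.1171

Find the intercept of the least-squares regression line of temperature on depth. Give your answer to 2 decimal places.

b = Sxy/Sxx = -430.1857/9209.4286 = -0.046711
a = ȳ − b·x̄ = 15.6571 − (-0.046711)·89.7143 = 19.847784

19.85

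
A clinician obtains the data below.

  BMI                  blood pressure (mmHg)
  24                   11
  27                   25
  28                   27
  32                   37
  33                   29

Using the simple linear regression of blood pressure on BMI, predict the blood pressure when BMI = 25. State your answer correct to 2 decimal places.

n = 5, Σx = 144, Σy = 129, Σxy = 3836, Σx² = 4202
Sxx = Σx² − (Σx)²/n = 4202 − 4147.2 = 54.8
Sxy = Σxy − (Σx)(Σy)/n = 3836 − 3715.2 = 120.8
b = Sxy/Sxx = 120.8/54.8 = 2.204380
a = ȳ − b·x̄ = 25.8 − 2.204380·28.8 = -37.686131
ŷ(25) = a + b·25 = -37.686131 + 2.204380·25 = 17.423358

17.42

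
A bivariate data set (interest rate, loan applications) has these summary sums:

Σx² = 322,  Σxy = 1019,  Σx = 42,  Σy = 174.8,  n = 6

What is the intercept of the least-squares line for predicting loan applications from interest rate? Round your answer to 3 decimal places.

Sxx = Σx² − (Σx)²/n = 322 − 294 = 28
Sxy = Σxy − (Σx)(Σy)/n = 1019 − 1223.6 = -204.6
b = Sxy/Sxx = -204.6/28 = -7.307143
a = ȳ − b·x̄ = 29.133333 − (-7.307143)·7 = 80.283333

80.283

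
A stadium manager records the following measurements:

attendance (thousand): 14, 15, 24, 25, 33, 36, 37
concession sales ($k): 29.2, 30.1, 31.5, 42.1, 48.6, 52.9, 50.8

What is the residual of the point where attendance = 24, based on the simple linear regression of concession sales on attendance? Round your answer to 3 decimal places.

n = 7, Σx = 184, Σy = 285.2, Σxy = 8056.6, Σx² = 5376
Sxx = Σx² − (Σx)²/n = 5376 − 4836.571429 = 539.428571
Sxy = Σxy − (Σx)(Σy)/n = 8056.6 − 7496.685714 = 559.914286
b = Sxy/Sxx = 559.914286/539.428571 = 1.037977
a = ȳ − b·x̄ = 40.742857 − 1.037977·26.285714 = 13.458898
ŷ(24) = 13.458898 + 1.037977·24 = 38.370339
residual = y − ŷ = 31.5 − 38.370339 = -6.870339

-6.870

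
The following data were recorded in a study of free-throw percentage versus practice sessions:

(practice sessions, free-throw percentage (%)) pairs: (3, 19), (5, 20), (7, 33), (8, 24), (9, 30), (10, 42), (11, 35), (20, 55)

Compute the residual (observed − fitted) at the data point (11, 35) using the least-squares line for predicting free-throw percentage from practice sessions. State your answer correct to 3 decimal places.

-1.359

n = 8, Σx = 73, Σy = 258, Σxy = 2755, Σx² = 849
Sxx = Σx² − (Σx)²/n = 849 − 666.125 = 182.875
Sxy = Σxy − (Σx)(Σy)/n = 2755 − 2354.25 = 400.75
b = Sxy/Sxx = 400.75/182.875 = 2.191388
a = ȳ − b·x̄ = 32.25 − 2.191388·9.125 = 12.253589
ŷ(11) = 12.253589 + 2.191388·11 = 36.358852
residual = y − ŷ = 35 − 36.358852 = -1.358852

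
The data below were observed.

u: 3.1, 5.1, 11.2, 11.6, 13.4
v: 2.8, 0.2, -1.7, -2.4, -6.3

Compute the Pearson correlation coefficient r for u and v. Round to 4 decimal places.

-0.9235

n = 5, Σx = 44.4, Σy = -7.4, Σxy = -121.6, Σx² = 475.18, Σy² = 56.22
Sxx = Σx² − (Σx)²/n = 475.18 − 394.272 = 80.908
Sxy = Σxy − (Σx)(Σy)/n = -121.6 − (-65.712) = -55.888
Syy = Σy² − (Σy)²/n = 56.22 − 10.952 = 45.268
r = Sxy/√(Sxx·Syy) = -55.888/√(3662.543344) = -55.888/60.518950 = -0.923479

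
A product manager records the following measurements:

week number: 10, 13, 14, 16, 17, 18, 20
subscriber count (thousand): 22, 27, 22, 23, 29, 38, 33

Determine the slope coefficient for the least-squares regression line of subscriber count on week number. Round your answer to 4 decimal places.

n = 7, Σx = 108, Σy = 194, Σxy = 3084, Σx² = 1734
Sxx = Σx² − (Σx)²/n = 1734 − 1666.285714 = 67.714286
Sxy = Σxy − (Σx)(Σy)/n = 3084 − 2993.142857 = 90.857143
b = Sxy/Sxx = 90.857143/67.714286 = 1.341772

1.3418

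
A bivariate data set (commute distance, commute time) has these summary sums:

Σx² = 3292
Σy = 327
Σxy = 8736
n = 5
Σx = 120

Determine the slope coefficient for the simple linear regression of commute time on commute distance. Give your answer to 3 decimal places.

2.155

Sxx = Σx² − (Σx)²/n = 3292 − 2880 = 412
Sxy = Σxy − (Σx)(Σy)/n = 8736 − 7848 = 888
b = Sxy/Sxx = 888/412 = 2.155340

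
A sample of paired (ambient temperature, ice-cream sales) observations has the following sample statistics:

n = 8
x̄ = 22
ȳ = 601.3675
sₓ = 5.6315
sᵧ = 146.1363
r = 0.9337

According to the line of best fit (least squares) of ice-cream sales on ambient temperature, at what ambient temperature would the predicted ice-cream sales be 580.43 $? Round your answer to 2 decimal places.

b = r · sᵧ/sₓ = 0.9337 · 146.1363/5.6315 = 24.229328
a = ȳ − b·x̄ = 601.3675 − 24.229328·22 = 68.322274
Set a + b·x = 580.43: x = (580.43 − 68.322274) / 24.229328 = 21.135861

21.14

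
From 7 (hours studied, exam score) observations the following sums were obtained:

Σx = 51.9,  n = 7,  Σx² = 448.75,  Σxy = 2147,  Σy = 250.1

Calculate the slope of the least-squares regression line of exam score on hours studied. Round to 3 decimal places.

4.577

Sxx = Σx² − (Σx)²/n = 448.75 − 384.801429 = 63.948571
Sxy = Σxy − (Σx)(Σy)/n = 2147 − 1854.312857 = 292.687143
b = Sxy/Sxx = 292.687143/63.948571 = 4.576914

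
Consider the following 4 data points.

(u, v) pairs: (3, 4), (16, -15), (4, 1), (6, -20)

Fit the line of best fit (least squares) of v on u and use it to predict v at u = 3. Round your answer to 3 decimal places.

n = 4, Σx = 29, Σy = -30, Σxy = -344, Σx² = 317
Sxx = Σx² − (Σx)²/n = 317 − 210.25 = 106.75
Sxy = Σxy − (Σx)(Σy)/n = -344 − (-217.5) = -126.5
b = Sxy/Sxx = -126.5/106.75 = -1.185012
a = ȳ − b·x̄ = -7.5 − (-1.185012)·7.25 = 1.091335
ŷ(3) = a + b·3 = 1.091335 + (-1.185012)·3 = -2.463700

-2.464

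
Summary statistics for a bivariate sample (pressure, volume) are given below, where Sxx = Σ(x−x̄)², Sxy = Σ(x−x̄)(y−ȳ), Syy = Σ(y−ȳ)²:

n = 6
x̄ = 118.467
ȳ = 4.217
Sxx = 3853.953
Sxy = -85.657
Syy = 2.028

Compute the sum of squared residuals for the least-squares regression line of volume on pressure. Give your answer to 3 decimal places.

b = Sxy/Sxx = -85.657/3853.953 = -0.022226
SSE = Syy − b·Sxy = 2.028 − (-0.022226)·(-85.657) = 0.124209

0.124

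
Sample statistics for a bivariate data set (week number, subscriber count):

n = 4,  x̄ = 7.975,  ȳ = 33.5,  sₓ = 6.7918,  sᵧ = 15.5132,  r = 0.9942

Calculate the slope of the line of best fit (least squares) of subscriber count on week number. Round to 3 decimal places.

b = r · sᵧ/sₓ = 0.9942 · 15.5132/6.7918 = 2.270859

2.271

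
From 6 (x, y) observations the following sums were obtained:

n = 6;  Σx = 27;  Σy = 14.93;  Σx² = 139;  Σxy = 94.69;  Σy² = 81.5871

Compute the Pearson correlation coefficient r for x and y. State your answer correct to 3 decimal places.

0.986

Sxx = Σx² − (Σx)²/n = 139 − 121.5 = 17.5
Sxy = Σxy − (Σx)(Σy)/n = 94.69 − 67.185 = 27.505
Syy = Σy² − (Σy)²/n = 81.5871 − 37.150817 = 44.436283
r = Sxy/√(Sxx·Syy) = 27.505/√(777.634958) = 27.505/27.886107 = 0.986333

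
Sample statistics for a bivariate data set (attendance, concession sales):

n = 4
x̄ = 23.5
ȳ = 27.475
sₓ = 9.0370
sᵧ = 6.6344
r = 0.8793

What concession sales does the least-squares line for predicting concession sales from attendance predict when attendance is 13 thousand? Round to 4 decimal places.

b = r · sᵧ/sₓ = 0.8793 · 6.6344/9.037 = 0.645527
a = ȳ − b·x̄ = 27.475 − 0.645527·23.5 = 12.305114
ŷ(13) = a + b·13 = 12.305114 + 0.645527·13 = 20.696966

20.6970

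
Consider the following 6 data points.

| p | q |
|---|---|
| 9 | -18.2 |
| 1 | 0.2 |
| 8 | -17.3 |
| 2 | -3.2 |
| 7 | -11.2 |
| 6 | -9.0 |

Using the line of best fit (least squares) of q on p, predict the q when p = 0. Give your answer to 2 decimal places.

2.34

n = 6, Σx = 33, Σy = -58.7, Σxy = -440.8, Σx² = 235
Sxx = Σx² − (Σx)²/n = 235 − 181.5 = 53.5
Sxy = Σxy − (Σx)(Σy)/n = -440.8 − (-322.85) = -117.95
b = Sxy/Sxx = -117.95/53.5 = -2.204673
a = ȳ − b·x̄ = -9.783333 − (-2.204673)·5.5 = 2.342368
ŷ(0) = a + b·0 = 2.342368 + (-2.204673)·0 = 2.342368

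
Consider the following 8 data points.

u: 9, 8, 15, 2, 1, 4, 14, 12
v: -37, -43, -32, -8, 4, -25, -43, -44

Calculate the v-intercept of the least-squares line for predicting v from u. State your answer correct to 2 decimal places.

n = 8, Σx = 65, Σy = -228, Σxy = -2399, Σx² = 731
Sxx = Σx² − (Σx)²/n = 731 − 528.125 = 202.875
Sxy = Σxy − (Σx)(Σy)/n = -2399 − (-1852.5) = -546.5
b = Sxy/Sxx = -546.5/202.875 = -2.693777
a = ȳ − b·x̄ = -28.5 − (-2.693777)·8.125 = -6.613062

-6.61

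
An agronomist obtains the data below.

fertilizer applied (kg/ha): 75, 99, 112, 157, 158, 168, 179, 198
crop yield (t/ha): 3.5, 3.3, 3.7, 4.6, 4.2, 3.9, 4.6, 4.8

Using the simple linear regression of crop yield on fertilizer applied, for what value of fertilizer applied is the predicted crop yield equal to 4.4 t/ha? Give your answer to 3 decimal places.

n = 8, Σx = 1146, Σy = 32.6, Σxy = 4818.4, Σx² = 177052
Sxx = Σx² − (Σx)²/n = 177052 − 164164.5 = 12887.5
Sxy = Σxy − (Σx)(Σy)/n = 4818.4 − 4669.95 = 148.45
b = Sxy/Sxx = 148.45/12887.5 = 0.011519
a = ȳ − b·x̄ = 4.075 − 0.011519·143.25 = 2.424916
Set a + b·x = 4.4: x = (4.4 − 2.424916) / 0.011519 = 171.464466

171.464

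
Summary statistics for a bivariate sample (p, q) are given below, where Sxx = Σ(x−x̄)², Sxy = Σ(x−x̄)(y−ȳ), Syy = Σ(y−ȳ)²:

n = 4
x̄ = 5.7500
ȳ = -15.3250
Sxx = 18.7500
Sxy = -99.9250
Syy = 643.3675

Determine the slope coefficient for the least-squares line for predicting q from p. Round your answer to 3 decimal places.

b = Sxy/Sxx = -99.925/18.75 = -5.329333

-5.329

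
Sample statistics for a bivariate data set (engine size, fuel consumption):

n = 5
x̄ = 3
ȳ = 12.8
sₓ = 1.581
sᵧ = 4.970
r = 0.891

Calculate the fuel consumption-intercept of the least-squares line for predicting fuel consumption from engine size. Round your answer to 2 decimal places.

4.40

b = r · sᵧ/sₓ = 0.891 · 4.97/1.581 = 2.800930
a = ȳ − b·x̄ = 12.8 − 2.800930·3 = 4.397211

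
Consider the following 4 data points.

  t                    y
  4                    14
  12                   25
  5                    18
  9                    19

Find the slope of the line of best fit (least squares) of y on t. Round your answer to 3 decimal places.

1.146

n = 4, Σx = 30, Σy = 76, Σxy = 617, Σx² = 266
Sxx = Σx² − (Σx)²/n = 266 − 225 = 41
Sxy = Σxy − (Σx)(Σy)/n = 617 − 570 = 47
b = Sxy/Sxx = 47/41 = 1.146341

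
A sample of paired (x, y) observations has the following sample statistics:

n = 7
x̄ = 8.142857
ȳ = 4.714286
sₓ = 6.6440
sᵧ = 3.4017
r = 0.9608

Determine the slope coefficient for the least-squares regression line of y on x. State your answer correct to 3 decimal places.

0.492

b = r · sᵧ/sₓ = 0.9608 · 3.4017/6.644 = 0.491926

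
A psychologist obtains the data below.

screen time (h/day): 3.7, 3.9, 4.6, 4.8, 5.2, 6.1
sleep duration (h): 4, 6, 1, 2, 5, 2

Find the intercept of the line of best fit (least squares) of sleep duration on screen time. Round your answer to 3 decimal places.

n = 6, Σx = 28.3, Σy = 20, Σxy = 90.6, Σx² = 137.35
Sxx = Σx² − (Σx)²/n = 137.35 − 133.481667 = 3.868333
Sxy = Σxy − (Σx)(Σy)/n = 90.6 − 94.333333 = -3.733333
b = Sxy/Sxx = -3.733333/3.868333 = -0.965101
a = ȳ − b·x̄ = 3.333333 − (-0.965101)·4.716667 = 7.885394

7.885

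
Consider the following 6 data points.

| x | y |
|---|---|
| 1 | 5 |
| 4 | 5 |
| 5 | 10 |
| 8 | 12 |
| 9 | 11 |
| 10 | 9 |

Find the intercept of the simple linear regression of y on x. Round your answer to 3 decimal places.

4.544

n = 6, Σx = 37, Σy = 52, Σxy = 360, Σx² = 287
Sxx = Σx² − (Σx)²/n = 287 − 228.166667 = 58.833333
Sxy = Σxy − (Σx)(Σy)/n = 360 − 320.666667 = 39.333333
b = Sxy/Sxx = 39.333333/58.833333 = 0.668555
a = ȳ − b·x̄ = 8.666667 − 0.668555·6.166667 = 4.543909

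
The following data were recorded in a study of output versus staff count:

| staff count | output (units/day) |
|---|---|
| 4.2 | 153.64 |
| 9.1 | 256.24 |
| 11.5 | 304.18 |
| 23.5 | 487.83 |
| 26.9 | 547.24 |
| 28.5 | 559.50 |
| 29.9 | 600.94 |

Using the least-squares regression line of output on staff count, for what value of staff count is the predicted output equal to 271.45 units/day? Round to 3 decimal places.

n = 7, Σx = 133.6, Σy = 2909.57, Σxy = 66573.759, Σx² = 3214.82
Sxx = Σx² − (Σx)²/n = 3214.82 − 2549.851429 = 664.968571
Sxy = Σxy − (Σx)(Σy)/n = 66573.759 − 55531.221714 = 11042.537286
b = Sxy/Sxx = 11042.537286/664.968571 = 16.606104
a = ȳ − b·x̄ = 415.652857 − 16.606104·19.085714 = 98.713500
Set a + b·x = 271.45: x = (271.45 − 98.713500) / 16.606104 = 10.401988

10.402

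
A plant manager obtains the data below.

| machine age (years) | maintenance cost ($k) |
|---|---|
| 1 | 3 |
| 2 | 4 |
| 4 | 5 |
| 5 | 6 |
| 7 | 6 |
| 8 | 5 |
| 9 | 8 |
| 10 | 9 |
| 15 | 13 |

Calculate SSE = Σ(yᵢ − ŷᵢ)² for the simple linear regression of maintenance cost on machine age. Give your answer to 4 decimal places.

8.0931

n = 9, Σx = 61, Σy = 59, Σxy = 500, Σx² = 565, Σy² = 461
Sxx = Σx² − (Σx)²/n = 565 − 413.444444 = 151.555556
Sxy = Σxy − (Σx)(Σy)/n = 500 − 399.888889 = 100.111111
Syy = Σy² − (Σy)²/n = 461 − 386.777778 = 74.222222
b = Sxy/Sxx = 100.111111/151.555556 = 0.660557
SSE = Syy − b·Sxy = 74.222222 − 0.660557·100.111111 = 8.093109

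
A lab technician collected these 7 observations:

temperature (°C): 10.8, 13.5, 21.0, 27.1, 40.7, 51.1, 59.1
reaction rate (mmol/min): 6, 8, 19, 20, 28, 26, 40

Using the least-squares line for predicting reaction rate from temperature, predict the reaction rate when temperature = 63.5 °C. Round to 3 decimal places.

39.807

n = 7, Σx = 223.3, Σy = 147, Σxy = 5946, Σx² = 9234.81
Sxx = Σx² − (Σx)²/n = 9234.81 − 7123.27 = 2111.54
Sxy = Σxy − (Σx)(Σy)/n = 5946 − 4689.3 = 1256.7
b = Sxy/Sxx = 1256.7/2111.54 = 0.595158
a = ȳ − b·x̄ = 21 − 0.595158·31.9 = 2.014459
ŷ(63.5) = a + b·63.5 = 2.014459 + 0.595158·63.5 = 39.806994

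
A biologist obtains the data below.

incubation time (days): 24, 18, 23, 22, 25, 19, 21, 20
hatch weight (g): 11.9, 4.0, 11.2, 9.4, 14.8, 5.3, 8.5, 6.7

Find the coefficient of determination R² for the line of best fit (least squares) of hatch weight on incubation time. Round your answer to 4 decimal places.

0.9866

n = 8, Σx = 172, Σy = 71.8, Σxy = 1605.2, Σx² = 3740, Σy² = 735.68
Sxx = Σx² − (Σx)²/n = 3740 − 3698 = 42
Sxy = Σxy − (Σx)(Σy)/n = 1605.2 − 1543.7 = 61.5
Syy = Σy² − (Σy)²/n = 735.68 − 644.405 = 91.275
R² = Sxy²/(Sxx·Syy) = (61.5)²/(42·91.275) = 0.986618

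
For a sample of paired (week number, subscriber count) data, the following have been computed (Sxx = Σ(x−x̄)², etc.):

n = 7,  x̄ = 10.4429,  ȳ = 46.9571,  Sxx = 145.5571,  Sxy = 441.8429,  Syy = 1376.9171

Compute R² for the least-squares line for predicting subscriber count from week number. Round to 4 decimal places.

R² = Sxy²/(Sxx·Syy) = (441.8429)²/(145.5571·1376.9171) = 0.974080

0.9741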